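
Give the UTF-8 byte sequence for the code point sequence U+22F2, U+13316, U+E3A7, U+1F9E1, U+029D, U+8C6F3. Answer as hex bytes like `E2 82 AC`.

E2 8B B2 F0 93 8C 96 EE 8E A7 F0 9F A7 A1 CA 9D F2 8C 9B B3

U+22F2: 3-byte form → E2 8B B2.
U+13316: 4-byte form → F0 93 8C 96.
U+E3A7: 3-byte form → EE 8E A7.
U+1F9E1: 4-byte form → F0 9F A7 A1.
U+029D: 2-byte form → CA 9D.
U+8C6F3: 4-byte form → F2 8C 9B B3.
Concatenated (20 bytes): E2 8B B2 F0 93 8C 96 EE 8E A7 F0 9F A7 A1 CA 9D F2 8C 9B B3.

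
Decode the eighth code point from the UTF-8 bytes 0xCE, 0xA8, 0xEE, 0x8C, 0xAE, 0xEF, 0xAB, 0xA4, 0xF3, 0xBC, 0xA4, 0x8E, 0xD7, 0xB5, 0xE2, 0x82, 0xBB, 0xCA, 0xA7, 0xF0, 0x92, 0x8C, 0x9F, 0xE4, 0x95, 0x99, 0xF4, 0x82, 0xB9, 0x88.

U+1231F

Offset 0: leading byte 0xCE = 11001110 → 2-byte char #1 = CE A8.
Offset 2: leading byte 0xEE = 11101110 → 3-byte char #2 = EE 8C AE.
Offset 5: leading byte 0xEF = 11101111 → 3-byte char #3 = EF AB A4.
Offset 8: leading byte 0xF3 = 11110011 → 4-byte char #4 = F3 BC A4 8E.
Offset 12: leading byte 0xD7 = 11010111 → 2-byte char #5 = D7 B5.
Offset 14: leading byte 0xE2 = 11100010 → 3-byte char #6 = E2 82 BB.
Offset 17: leading byte 0xCA = 11001010 → 2-byte char #7 = CA A7.
Offset 19: leading byte 0xF0 = 11110000 → 4-byte char #8 = F0 92 8C 9F.
Leading byte 0xF0 = 11110000 matches 11110xxx → 4-byte sequence.
Byte 1: 0xF0 = 11110000, payload 000 (3 bits).
Byte 2: 0x92 = 10010010 (10xxxxxx ✓), payload 010010.
Byte 3: 0x8C = 10001100 (10xxxxxx ✓), payload 001100.
Byte 4: 0x9F = 10011111 (10xxxxxx ✓), payload 011111.
Concatenate: 000010010001100011111 = 0x1231F (21 bits → U+1231F).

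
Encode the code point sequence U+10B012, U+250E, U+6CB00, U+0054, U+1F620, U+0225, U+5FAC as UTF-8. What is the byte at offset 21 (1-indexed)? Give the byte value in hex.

0xAC

1-indexed offset 21 is 0-indexed offset 20.
U+10B012 → 4-byte form F4 8B 80 92 at offsets 0–3.
U+250E → 3-byte form E2 94 8E at offsets 4–6.
U+6CB00 → 4-byte form F1 AC AC 80 at offsets 7–10.
U+0054 → 1-byte form 54 at offsets 11–11.
U+1F620 → 4-byte form F0 9F 98 A0 at offsets 12–15.
U+0225 → 2-byte form C8 A5 at offsets 16–17.
U+5FAC → 3-byte form E5 BE AC at offsets 18–20.
Offset 20 falls in char 7's range; it's byte 3 of E5 BE AC = 0xAC.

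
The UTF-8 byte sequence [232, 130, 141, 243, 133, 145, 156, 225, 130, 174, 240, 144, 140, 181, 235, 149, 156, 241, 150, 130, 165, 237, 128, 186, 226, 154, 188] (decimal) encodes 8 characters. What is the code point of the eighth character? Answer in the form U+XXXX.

U+26BC

Offset 0: leading byte 0xE8 = 11101000 → 3-byte char #1 = E8 82 8D.
Offset 3: leading byte 0xF3 = 11110011 → 4-byte char #2 = F3 85 91 9C.
Offset 7: leading byte 0xE1 = 11100001 → 3-byte char #3 = E1 82 AE.
Offset 10: leading byte 0xF0 = 11110000 → 4-byte char #4 = F0 90 8C B5.
Offset 14: leading byte 0xEB = 11101011 → 3-byte char #5 = EB 95 9C.
Offset 17: leading byte 0xF1 = 11110001 → 4-byte char #6 = F1 96 82 A5.
Offset 21: leading byte 0xED = 11101101 → 3-byte char #7 = ED 80 BA.
Offset 24: leading byte 0xE2 = 11100010 → 3-byte char #8 = E2 9A BC.
Leading byte 0xE2 = 11100010 matches 1110xxxx → 3-byte sequence.
Byte 1: 0xE2 = 11100010, payload 0010 (4 bits).
Byte 2: 0x9A = 10011010 (10xxxxxx ✓), payload 011010.
Byte 3: 0xBC = 10111100 (10xxxxxx ✓), payload 111100.
Concatenate: 0010011010111100 = 0x26BC (16 bits → U+26BC).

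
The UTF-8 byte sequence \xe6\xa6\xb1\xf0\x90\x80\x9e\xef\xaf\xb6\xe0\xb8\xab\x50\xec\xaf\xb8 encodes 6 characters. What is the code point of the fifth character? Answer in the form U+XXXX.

U+0050

Offset 0: leading byte 0xE6 = 11100110 → 3-byte char #1 = E6 A6 B1.
Offset 3: leading byte 0xF0 = 11110000 → 4-byte char #2 = F0 90 80 9E.
Offset 7: leading byte 0xEF = 11101111 → 3-byte char #3 = EF AF B6.
Offset 10: leading byte 0xE0 = 11100000 → 3-byte char #4 = E0 B8 AB.
Offset 13: leading byte 0x50 = 01010000 → 1-byte char #5 = 50.
Leading byte 0x50 = 01010000 matches 0xxxxxxx → 1-byte sequence.
Byte 1: 0x50 = 01010000, payload 1010000 (7 bits).
Concatenate: 1010000 = 0x50 (7 bits → U+0050).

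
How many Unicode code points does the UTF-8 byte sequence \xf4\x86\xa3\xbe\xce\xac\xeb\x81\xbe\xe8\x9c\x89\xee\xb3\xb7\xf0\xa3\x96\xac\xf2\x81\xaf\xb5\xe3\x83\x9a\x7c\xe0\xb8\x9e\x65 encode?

Byte at offset 0: 0xF4 = 11110100 → 4-byte char (#1). Advance 4.
Byte at offset 4: 0xCE = 11001110 → 2-byte char (#2). Advance 2.
Byte at offset 6: 0xEB = 11101011 → 3-byte char (#3). Advance 3.
Byte at offset 9: 0xE8 = 11101000 → 3-byte char (#4). Advance 3.
Byte at offset 12: 0xEE = 11101110 → 3-byte char (#5). Advance 3.
Byte at offset 15: 0xF0 = 11110000 → 4-byte char (#6). Advance 4.
Byte at offset 19: 0xF2 = 11110010 → 4-byte char (#7). Advance 4.
Byte at offset 23: 0xE3 = 11100011 → 3-byte char (#8). Advance 3.
Byte at offset 26: 0x7C = 01111100 → 1-byte char (#9). Advance 1.
Byte at offset 27: 0xE0 = 11100000 → 3-byte char (#10). Advance 3.
Byte at offset 30: 0x65 = 01100101 → 1-byte char (#11). Advance 1.
Reached end at offset 31 after 11 code points.

11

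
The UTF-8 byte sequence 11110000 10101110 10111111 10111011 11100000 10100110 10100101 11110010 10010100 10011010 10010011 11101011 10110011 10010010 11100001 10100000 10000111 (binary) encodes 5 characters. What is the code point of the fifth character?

Offset 0: leading byte 0xF0 = 11110000 → 4-byte char #1 = F0 AE BF BB.
Offset 4: leading byte 0xE0 = 11100000 → 3-byte char #2 = E0 A6 A5.
Offset 7: leading byte 0xF2 = 11110010 → 4-byte char #3 = F2 94 9A 93.
Offset 11: leading byte 0xEB = 11101011 → 3-byte char #4 = EB B3 92.
Offset 14: leading byte 0xE1 = 11100001 → 3-byte char #5 = E1 A0 87.
Leading byte 0xE1 = 11100001 matches 1110xxxx → 3-byte sequence.
Byte 1: 0xE1 = 11100001, payload 0001 (4 bits).
Byte 2: 0xA0 = 10100000 (10xxxxxx ✓), payload 100000.
Byte 3: 0x87 = 10000111 (10xxxxxx ✓), payload 000111.
Concatenate: 0001100000000111 = 0x1807 (16 bits → U+1807).

U+1807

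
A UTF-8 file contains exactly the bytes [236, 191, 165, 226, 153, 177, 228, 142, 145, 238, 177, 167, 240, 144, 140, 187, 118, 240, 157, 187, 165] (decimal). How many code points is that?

7

Byte at offset 0: 0xEC = 11101100 → 3-byte char (#1). Advance 3.
Byte at offset 3: 0xE2 = 11100010 → 3-byte char (#2). Advance 3.
Byte at offset 6: 0xE4 = 11100100 → 3-byte char (#3). Advance 3.
Byte at offset 9: 0xEE = 11101110 → 3-byte char (#4). Advance 3.
Byte at offset 12: 0xF0 = 11110000 → 4-byte char (#5). Advance 4.
Byte at offset 16: 0x76 = 01110110 → 1-byte char (#6). Advance 1.
Byte at offset 17: 0xF0 = 11110000 → 4-byte char (#7). Advance 4.
Reached end at offset 21 after 7 code points.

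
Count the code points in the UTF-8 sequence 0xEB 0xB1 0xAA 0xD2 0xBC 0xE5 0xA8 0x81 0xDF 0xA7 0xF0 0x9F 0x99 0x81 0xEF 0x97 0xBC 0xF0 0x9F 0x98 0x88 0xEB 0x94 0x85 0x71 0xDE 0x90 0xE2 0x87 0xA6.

Byte at offset 0: 0xEB = 11101011 → 3-byte char (#1). Advance 3.
Byte at offset 3: 0xD2 = 11010010 → 2-byte char (#2). Advance 2.
Byte at offset 5: 0xE5 = 11100101 → 3-byte char (#3). Advance 3.
Byte at offset 8: 0xDF = 11011111 → 2-byte char (#4). Advance 2.
Byte at offset 10: 0xF0 = 11110000 → 4-byte char (#5). Advance 4.
Byte at offset 14: 0xEF = 11101111 → 3-byte char (#6). Advance 3.
Byte at offset 17: 0xF0 = 11110000 → 4-byte char (#7). Advance 4.
Byte at offset 21: 0xEB = 11101011 → 3-byte char (#8). Advance 3.
Byte at offset 24: 0x71 = 01110001 → 1-byte char (#9). Advance 1.
Byte at offset 25: 0xDE = 11011110 → 2-byte char (#10). Advance 2.
Byte at offset 27: 0xE2 = 11100010 → 3-byte char (#11). Advance 3.
Reached end at offset 30 after 11 code points.

11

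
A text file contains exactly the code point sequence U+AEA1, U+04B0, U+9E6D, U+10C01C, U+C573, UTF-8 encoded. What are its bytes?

EA BA A1 D2 B0 E9 B9 AD F4 8C 80 9C EC 95 B3

U+AEA1: 3-byte form → EA BA A1.
U+04B0: 2-byte form → D2 B0.
U+9E6D: 3-byte form → E9 B9 AD.
U+10C01C: 4-byte form → F4 8C 80 9C.
U+C573: 3-byte form → EC 95 B3.
Concatenated (15 bytes): EA BA A1 D2 B0 E9 B9 AD F4 8C 80 9C EC 95 B3.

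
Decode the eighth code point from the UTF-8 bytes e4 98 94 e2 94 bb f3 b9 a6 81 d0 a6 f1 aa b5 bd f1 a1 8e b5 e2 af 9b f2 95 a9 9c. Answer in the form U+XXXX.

Offset 0: leading byte 0xE4 = 11100100 → 3-byte char #1 = E4 98 94.
Offset 3: leading byte 0xE2 = 11100010 → 3-byte char #2 = E2 94 BB.
Offset 6: leading byte 0xF3 = 11110011 → 4-byte char #3 = F3 B9 A6 81.
Offset 10: leading byte 0xD0 = 11010000 → 2-byte char #4 = D0 A6.
Offset 12: leading byte 0xF1 = 11110001 → 4-byte char #5 = F1 AA B5 BD.
Offset 16: leading byte 0xF1 = 11110001 → 4-byte char #6 = F1 A1 8E B5.
Offset 20: leading byte 0xE2 = 11100010 → 3-byte char #7 = E2 AF 9B.
Offset 23: leading byte 0xF2 = 11110010 → 4-byte char #8 = F2 95 A9 9C.
Leading byte 0xF2 = 11110010 matches 11110xxx → 4-byte sequence.
Byte 1: 0xF2 = 11110010, payload 010 (3 bits).
Byte 2: 0x95 = 10010101 (10xxxxxx ✓), payload 010101.
Byte 3: 0xA9 = 10101001 (10xxxxxx ✓), payload 101001.
Byte 4: 0x9C = 10011100 (10xxxxxx ✓), payload 011100.
Concatenate: 010010101101001011100 = 0x95A5C (21 bits → U+95A5C).

U+95A5C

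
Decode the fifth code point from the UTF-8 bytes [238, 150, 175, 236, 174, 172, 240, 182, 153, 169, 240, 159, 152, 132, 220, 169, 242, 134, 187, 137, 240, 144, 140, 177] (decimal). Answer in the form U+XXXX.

U+0729

Offset 0: leading byte 0xEE = 11101110 → 3-byte char #1 = EE 96 AF.
Offset 3: leading byte 0xEC = 11101100 → 3-byte char #2 = EC AE AC.
Offset 6: leading byte 0xF0 = 11110000 → 4-byte char #3 = F0 B6 99 A9.
Offset 10: leading byte 0xF0 = 11110000 → 4-byte char #4 = F0 9F 98 84.
Offset 14: leading byte 0xDC = 11011100 → 2-byte char #5 = DC A9.
Leading byte 0xDC = 11011100 matches 110xxxxx → 2-byte sequence.
Byte 1: 0xDC = 11011100, payload 11100 (5 bits).
Byte 2: 0xA9 = 10101001 (10xxxxxx ✓), payload 101001.
Concatenate: 11100101001 = 0x729 (11 bits → U+0729).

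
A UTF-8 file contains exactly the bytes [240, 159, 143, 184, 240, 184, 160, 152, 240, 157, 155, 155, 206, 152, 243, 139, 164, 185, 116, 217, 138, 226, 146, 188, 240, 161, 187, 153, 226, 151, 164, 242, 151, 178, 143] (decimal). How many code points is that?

Byte at offset 0: 0xF0 = 11110000 → 4-byte char (#1). Advance 4.
Byte at offset 4: 0xF0 = 11110000 → 4-byte char (#2). Advance 4.
Byte at offset 8: 0xF0 = 11110000 → 4-byte char (#3). Advance 4.
Byte at offset 12: 0xCE = 11001110 → 2-byte char (#4). Advance 2.
Byte at offset 14: 0xF3 = 11110011 → 4-byte char (#5). Advance 4.
Byte at offset 18: 0x74 = 01110100 → 1-byte char (#6). Advance 1.
Byte at offset 19: 0xD9 = 11011001 → 2-byte char (#7). Advance 2.
Byte at offset 21: 0xE2 = 11100010 → 3-byte char (#8). Advance 3.
Byte at offset 24: 0xF0 = 11110000 → 4-byte char (#9). Advance 4.
Byte at offset 28: 0xE2 = 11100010 → 3-byte char (#10). Advance 3.
Byte at offset 31: 0xF2 = 11110010 → 4-byte char (#11). Advance 4.
Reached end at offset 35 after 11 code points.

11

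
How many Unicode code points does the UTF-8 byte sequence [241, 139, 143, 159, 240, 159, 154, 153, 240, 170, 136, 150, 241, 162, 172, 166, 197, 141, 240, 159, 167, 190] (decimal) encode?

6

Byte at offset 0: 0xF1 = 11110001 → 4-byte char (#1). Advance 4.
Byte at offset 4: 0xF0 = 11110000 → 4-byte char (#2). Advance 4.
Byte at offset 8: 0xF0 = 11110000 → 4-byte char (#3). Advance 4.
Byte at offset 12: 0xF1 = 11110001 → 4-byte char (#4). Advance 4.
Byte at offset 16: 0xC5 = 11000101 → 2-byte char (#5). Advance 2.
Byte at offset 18: 0xF0 = 11110000 → 4-byte char (#6). Advance 4.
Reached end at offset 22 after 6 code points.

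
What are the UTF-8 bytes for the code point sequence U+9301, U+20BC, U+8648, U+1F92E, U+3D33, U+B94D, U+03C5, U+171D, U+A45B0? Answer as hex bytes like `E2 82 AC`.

U+9301: 3-byte form → E9 8C 81.
U+20BC: 3-byte form → E2 82 BC.
U+8648: 3-byte form → E8 99 88.
U+1F92E: 4-byte form → F0 9F A4 AE.
U+3D33: 3-byte form → E3 B4 B3.
U+B94D: 3-byte form → EB A5 8D.
U+03C5: 2-byte form → CF 85.
U+171D: 3-byte form → E1 9C 9D.
U+A45B0: 4-byte form → F2 A4 96 B0.
Concatenated (28 bytes): E9 8C 81 E2 82 BC E8 99 88 F0 9F A4 AE E3 B4 B3 EB A5 8D CF 85 E1 9C 9D F2 A4 96 B0.

E9 8C 81 E2 82 BC E8 99 88 F0 9F A4 AE E3 B4 B3 EB A5 8D CF 85 E1 9C 9D F2 A4 96 B0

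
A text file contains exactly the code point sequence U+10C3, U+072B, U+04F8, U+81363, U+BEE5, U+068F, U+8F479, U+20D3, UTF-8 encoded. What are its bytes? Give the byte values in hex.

U+10C3: 3-byte form → E1 83 83.
U+072B: 2-byte form → DC AB.
U+04F8: 2-byte form → D3 B8.
U+81363: 4-byte form → F2 81 8D A3.
U+BEE5: 3-byte form → EB BB A5.
U+068F: 2-byte form → DA 8F.
U+8F479: 4-byte form → F2 8F 91 B9.
U+20D3: 3-byte form → E2 83 93.
Concatenated (23 bytes): E1 83 83 DC AB D3 B8 F2 81 8D A3 EB BB A5 DA 8F F2 8F 91 B9 E2 83 93.

E1 83 83 DC AB D3 B8 F2 81 8D A3 EB BB A5 DA 8F F2 8F 91 B9 E2 83 93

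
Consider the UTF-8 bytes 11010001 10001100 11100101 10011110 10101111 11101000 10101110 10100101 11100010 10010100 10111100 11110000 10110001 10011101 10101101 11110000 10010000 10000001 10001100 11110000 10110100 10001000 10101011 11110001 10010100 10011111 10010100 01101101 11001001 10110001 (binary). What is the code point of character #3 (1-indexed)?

U+8BA5

Offset 0: leading byte 0xD1 = 11010001 → 2-byte char #1 = D1 8C.
Offset 2: leading byte 0xE5 = 11100101 → 3-byte char #2 = E5 9E AF.
Offset 5: leading byte 0xE8 = 11101000 → 3-byte char #3 = E8 AE A5.
Leading byte 0xE8 = 11101000 matches 1110xxxx → 3-byte sequence.
Byte 1: 0xE8 = 11101000, payload 1000 (4 bits).
Byte 2: 0xAE = 10101110 (10xxxxxx ✓), payload 101110.
Byte 3: 0xA5 = 10100101 (10xxxxxx ✓), payload 100101.
Concatenate: 1000101110100101 = 0x8BA5 (16 bits → U+8BA5).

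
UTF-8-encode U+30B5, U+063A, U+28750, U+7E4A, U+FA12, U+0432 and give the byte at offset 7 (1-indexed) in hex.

1-indexed offset 7 is 0-indexed offset 6.
U+30B5 → 3-byte form E3 82 B5 at offsets 0–2.
U+063A → 2-byte form D8 BA at offsets 3–4.
U+28750 → 4-byte form F0 A8 9D 90 at offsets 5–8.
Offset 6 falls in char 3's range; it's byte 2 of F0 A8 9D 90 = 0xA8.

0xA8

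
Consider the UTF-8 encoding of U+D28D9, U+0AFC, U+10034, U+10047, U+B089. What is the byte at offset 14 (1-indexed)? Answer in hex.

1-indexed offset 14 is 0-indexed offset 13.
U+D28D9 → 4-byte form F3 92 A3 99 at offsets 0–3.
U+0AFC → 3-byte form E0 AB BC at offsets 4–6.
U+10034 → 4-byte form F0 90 80 B4 at offsets 7–10.
U+10047 → 4-byte form F0 90 81 87 at offsets 11–14.
Offset 13 falls in char 4's range; it's byte 3 of F0 90 81 87 = 0x81.

0x81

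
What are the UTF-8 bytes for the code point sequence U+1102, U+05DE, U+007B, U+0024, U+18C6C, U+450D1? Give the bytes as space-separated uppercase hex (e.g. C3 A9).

U+1102: 3-byte form → E1 84 82.
U+05DE: 2-byte form → D7 9E.
U+007B: 1-byte form → 7B.
U+0024: 1-byte form → 24.
U+18C6C: 4-byte form → F0 98 B1 AC.
U+450D1: 4-byte form → F1 85 83 91.
Concatenated (15 bytes): E1 84 82 D7 9E 7B 24 F0 98 B1 AC F1 85 83 91.

E1 84 82 D7 9E 7B 24 F0 98 B1 AC F1 85 83 91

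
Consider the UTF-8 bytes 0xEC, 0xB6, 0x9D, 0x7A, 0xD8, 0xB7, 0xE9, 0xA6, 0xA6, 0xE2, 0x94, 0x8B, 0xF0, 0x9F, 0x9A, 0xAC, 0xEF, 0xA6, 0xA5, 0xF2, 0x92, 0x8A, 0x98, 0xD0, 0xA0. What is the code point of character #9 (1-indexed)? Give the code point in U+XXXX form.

U+0420

Offset 0: leading byte 0xEC = 11101100 → 3-byte char #1 = EC B6 9D.
Offset 3: leading byte 0x7A = 01111010 → 1-byte char #2 = 7A.
Offset 4: leading byte 0xD8 = 11011000 → 2-byte char #3 = D8 B7.
Offset 6: leading byte 0xE9 = 11101001 → 3-byte char #4 = E9 A6 A6.
Offset 9: leading byte 0xE2 = 11100010 → 3-byte char #5 = E2 94 8B.
Offset 12: leading byte 0xF0 = 11110000 → 4-byte char #6 = F0 9F 9A AC.
Offset 16: leading byte 0xEF = 11101111 → 3-byte char #7 = EF A6 A5.
Offset 19: leading byte 0xF2 = 11110010 → 4-byte char #8 = F2 92 8A 98.
Offset 23: leading byte 0xD0 = 11010000 → 2-byte char #9 = D0 A0.
Leading byte 0xD0 = 11010000 matches 110xxxxx → 2-byte sequence.
Byte 1: 0xD0 = 11010000, payload 10000 (5 bits).
Byte 2: 0xA0 = 10100000 (10xxxxxx ✓), payload 100000.
Concatenate: 10000100000 = 0x420 (11 bits → U+0420).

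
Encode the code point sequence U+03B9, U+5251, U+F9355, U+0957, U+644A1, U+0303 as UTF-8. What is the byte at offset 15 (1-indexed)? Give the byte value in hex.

1-indexed offset 15 is 0-indexed offset 14.
U+03B9 → 2-byte form CE B9 at offsets 0–1.
U+5251 → 3-byte form E5 89 91 at offsets 2–4.
U+F9355 → 4-byte form F3 B9 8D 95 at offsets 5–8.
U+0957 → 3-byte form E0 A5 97 at offsets 9–11.
U+644A1 → 4-byte form F1 A4 92 A1 at offsets 12–15.
Offset 14 falls in char 5's range; it's byte 3 of F1 A4 92 A1 = 0x92.

0x92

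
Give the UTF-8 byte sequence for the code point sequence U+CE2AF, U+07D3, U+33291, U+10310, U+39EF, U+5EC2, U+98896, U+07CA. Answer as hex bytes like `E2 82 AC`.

F3 8E 8A AF DF 93 F0 B3 8A 91 F0 90 8C 90 E3 A7 AF E5 BB 82 F2 98 A2 96 DF 8A

U+CE2AF: 4-byte form → F3 8E 8A AF.
U+07D3: 2-byte form → DF 93.
U+33291: 4-byte form → F0 B3 8A 91.
U+10310: 4-byte form → F0 90 8C 90.
U+39EF: 3-byte form → E3 A7 AF.
U+5EC2: 3-byte form → E5 BB 82.
U+98896: 4-byte form → F2 98 A2 96.
U+07CA: 2-byte form → DF 8A.
Concatenated (26 bytes): F3 8E 8A AF DF 93 F0 B3 8A 91 F0 90 8C 90 E3 A7 AF E5 BB 82 F2 98 A2 96 DF 8A.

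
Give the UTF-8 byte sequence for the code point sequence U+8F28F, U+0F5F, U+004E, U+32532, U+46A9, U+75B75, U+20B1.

F2 8F 8A 8F E0 BD 9F 4E F0 B2 94 B2 E4 9A A9 F1 B5 AD B5 E2 82 B1

U+8F28F: 4-byte form → F2 8F 8A 8F.
U+0F5F: 3-byte form → E0 BD 9F.
U+004E: 1-byte form → 4E.
U+32532: 4-byte form → F0 B2 94 B2.
U+46A9: 3-byte form → E4 9A A9.
U+75B75: 4-byte form → F1 B5 AD B5.
U+20B1: 3-byte form → E2 82 B1.
Concatenated (22 bytes): F2 8F 8A 8F E0 BD 9F 4E F0 B2 94 B2 E4 9A A9 F1 B5 AD B5 E2 82 B1.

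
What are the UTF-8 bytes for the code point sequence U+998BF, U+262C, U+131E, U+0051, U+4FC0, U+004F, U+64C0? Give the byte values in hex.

U+998BF: 4-byte form → F2 99 A2 BF.
U+262C: 3-byte form → E2 98 AC.
U+131E: 3-byte form → E1 8C 9E.
U+0051: 1-byte form → 51.
U+4FC0: 3-byte form → E4 BF 80.
U+004F: 1-byte form → 4F.
U+64C0: 3-byte form → E6 93 80.
Concatenated (18 bytes): F2 99 A2 BF E2 98 AC E1 8C 9E 51 E4 BF 80 4F E6 93 80.

F2 99 A2 BF E2 98 AC E1 8C 9E 51 E4 BF 80 4F E6 93 80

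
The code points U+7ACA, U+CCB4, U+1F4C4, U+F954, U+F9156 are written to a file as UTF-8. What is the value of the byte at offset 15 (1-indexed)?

1-indexed offset 15 is 0-indexed offset 14.
U+7ACA → 3-byte form E7 AB 8A at offsets 0–2.
U+CCB4 → 3-byte form EC B2 B4 at offsets 3–5.
U+1F4C4 → 4-byte form F0 9F 93 84 at offsets 6–9.
U+F954 → 3-byte form EF A5 94 at offsets 10–12.
U+F9156 → 4-byte form F3 B9 85 96 at offsets 13–16.
Offset 14 falls in char 5's range; it's byte 2 of F3 B9 85 96 = 0xB9.

0xB9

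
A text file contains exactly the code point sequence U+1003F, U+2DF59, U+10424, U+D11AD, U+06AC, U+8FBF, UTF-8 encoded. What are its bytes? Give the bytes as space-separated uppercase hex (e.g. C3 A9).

U+1003F: 4-byte form → F0 90 80 BF.
U+2DF59: 4-byte form → F0 AD BD 99.
U+10424: 4-byte form → F0 90 90 A4.
U+D11AD: 4-byte form → F3 91 86 AD.
U+06AC: 2-byte form → DA AC.
U+8FBF: 3-byte form → E8 BE BF.
Concatenated (21 bytes): F0 90 80 BF F0 AD BD 99 F0 90 90 A4 F3 91 86 AD DA AC E8 BE BF.

F0 90 80 BF F0 AD BD 99 F0 90 90 A4 F3 91 86 AD DA AC E8 BE BF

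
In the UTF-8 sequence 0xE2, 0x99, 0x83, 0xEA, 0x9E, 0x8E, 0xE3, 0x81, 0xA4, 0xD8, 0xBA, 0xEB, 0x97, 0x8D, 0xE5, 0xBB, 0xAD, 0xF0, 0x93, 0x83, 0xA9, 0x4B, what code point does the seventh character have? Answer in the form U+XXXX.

U+130E9

Offset 0: leading byte 0xE2 = 11100010 → 3-byte char #1 = E2 99 83.
Offset 3: leading byte 0xEA = 11101010 → 3-byte char #2 = EA 9E 8E.
Offset 6: leading byte 0xE3 = 11100011 → 3-byte char #3 = E3 81 A4.
Offset 9: leading byte 0xD8 = 11011000 → 2-byte char #4 = D8 BA.
Offset 11: leading byte 0xEB = 11101011 → 3-byte char #5 = EB 97 8D.
Offset 14: leading byte 0xE5 = 11100101 → 3-byte char #6 = E5 BB AD.
Offset 17: leading byte 0xF0 = 11110000 → 4-byte char #7 = F0 93 83 A9.
Leading byte 0xF0 = 11110000 matches 11110xxx → 4-byte sequence.
Byte 1: 0xF0 = 11110000, payload 000 (3 bits).
Byte 2: 0x93 = 10010011 (10xxxxxx ✓), payload 010011.
Byte 3: 0x83 = 10000011 (10xxxxxx ✓), payload 000011.
Byte 4: 0xA9 = 10101001 (10xxxxxx ✓), payload 101001.
Concatenate: 000010011000011101001 = 0x130E9 (21 bits → U+130E9).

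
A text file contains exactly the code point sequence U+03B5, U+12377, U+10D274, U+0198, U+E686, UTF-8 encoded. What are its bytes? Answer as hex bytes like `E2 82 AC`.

U+03B5: 2-byte form → CE B5.
U+12377: 4-byte form → F0 92 8D B7.
U+10D274: 4-byte form → F4 8D 89 B4.
U+0198: 2-byte form → C6 98.
U+E686: 3-byte form → EE 9A 86.
Concatenated (15 bytes): CE B5 F0 92 8D B7 F4 8D 89 B4 C6 98 EE 9A 86.

CE B5 F0 92 8D B7 F4 8D 89 B4 C6 98 EE 9A 86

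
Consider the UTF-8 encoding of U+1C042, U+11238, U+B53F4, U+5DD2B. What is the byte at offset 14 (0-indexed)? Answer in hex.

U+1C042 → 4-byte form F0 9C 81 82 at offsets 0–3.
U+11238 → 4-byte form F0 91 88 B8 at offsets 4–7.
U+B53F4 → 4-byte form F2 B5 8F B4 at offsets 8–11.
U+5DD2B → 4-byte form F1 9D B4 AB at offsets 12–15.
Offset 14 falls in char 4's range; it's byte 3 of F1 9D B4 AB = 0xB4.

0xB4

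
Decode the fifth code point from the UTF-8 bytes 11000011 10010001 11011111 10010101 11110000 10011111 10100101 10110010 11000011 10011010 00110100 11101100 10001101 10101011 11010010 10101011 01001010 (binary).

Offset 0: leading byte 0xC3 = 11000011 → 2-byte char #1 = C3 91.
Offset 2: leading byte 0xDF = 11011111 → 2-byte char #2 = DF 95.
Offset 4: leading byte 0xF0 = 11110000 → 4-byte char #3 = F0 9F A5 B2.
Offset 8: leading byte 0xC3 = 11000011 → 2-byte char #4 = C3 9A.
Offset 10: leading byte 0x34 = 00110100 → 1-byte char #5 = 34.
Leading byte 0x34 = 00110100 matches 0xxxxxxx → 1-byte sequence.
Byte 1: 0x34 = 00110100, payload 0110100 (7 bits).
Concatenate: 0110100 = 0x34 (7 bits → U+0034).

U+0034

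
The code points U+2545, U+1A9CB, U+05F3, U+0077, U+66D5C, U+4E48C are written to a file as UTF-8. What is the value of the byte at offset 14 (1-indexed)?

0x9C

1-indexed offset 14 is 0-indexed offset 13.
U+2545 → 3-byte form E2 95 85 at offsets 0–2.
U+1A9CB → 4-byte form F0 9A A7 8B at offsets 3–6.
U+05F3 → 2-byte form D7 B3 at offsets 7–8.
U+0077 → 1-byte form 77 at offsets 9–9.
U+66D5C → 4-byte form F1 A6 B5 9C at offsets 10–13.
Offset 13 falls in char 5's range; it's byte 4 of F1 A6 B5 9C = 0x9C.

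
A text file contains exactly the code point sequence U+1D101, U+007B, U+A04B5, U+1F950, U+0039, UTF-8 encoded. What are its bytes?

U+1D101: 4-byte form → F0 9D 84 81.
U+007B: 1-byte form → 7B.
U+A04B5: 4-byte form → F2 A0 92 B5.
U+1F950: 4-byte form → F0 9F A5 90.
U+0039: 1-byte form → 39.
Concatenated (14 bytes): F0 9D 84 81 7B F2 A0 92 B5 F0 9F A5 90 39.

F0 9D 84 81 7B F2 A0 92 B5 F0 9F A5 90 39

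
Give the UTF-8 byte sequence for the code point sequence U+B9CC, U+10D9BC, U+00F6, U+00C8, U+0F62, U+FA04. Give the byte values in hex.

U+B9CC: 3-byte form → EB A7 8C.
U+10D9BC: 4-byte form → F4 8D A6 BC.
U+00F6: 2-byte form → C3 B6.
U+00C8: 2-byte form → C3 88.
U+0F62: 3-byte form → E0 BD A2.
U+FA04: 3-byte form → EF A8 84.
Concatenated (17 bytes): EB A7 8C F4 8D A6 BC C3 B6 C3 88 E0 BD A2 EF A8 84.

EB A7 8C F4 8D A6 BC C3 B6 C3 88 E0 BD A2 EF A8 84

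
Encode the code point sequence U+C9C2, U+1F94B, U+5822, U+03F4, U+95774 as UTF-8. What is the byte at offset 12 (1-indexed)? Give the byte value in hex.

0xB4

1-indexed offset 12 is 0-indexed offset 11.
U+C9C2 → 3-byte form EC A7 82 at offsets 0–2.
U+1F94B → 4-byte form F0 9F A5 8B at offsets 3–6.
U+5822 → 3-byte form E5 A0 A2 at offsets 7–9.
U+03F4 → 2-byte form CF B4 at offsets 10–11.
Offset 11 falls in char 4's range; it's byte 2 of CF B4 = 0xB4.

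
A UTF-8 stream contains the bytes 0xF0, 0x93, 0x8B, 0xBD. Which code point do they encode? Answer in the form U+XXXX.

Leading byte 0xF0 = 11110000 matches 11110xxx → 4-byte sequence.
Byte 1: 0xF0 = 11110000, payload 000 (3 bits).
Byte 2: 0x93 = 10010011 (10xxxxxx ✓), payload 010011.
Byte 3: 0x8B = 10001011 (10xxxxxx ✓), payload 001011.
Byte 4: 0xBD = 10111101 (10xxxxxx ✓), payload 111101.
Concatenate: 000010011001011111101 = 0x132FD (21 bits → U+132FD).

U+132FD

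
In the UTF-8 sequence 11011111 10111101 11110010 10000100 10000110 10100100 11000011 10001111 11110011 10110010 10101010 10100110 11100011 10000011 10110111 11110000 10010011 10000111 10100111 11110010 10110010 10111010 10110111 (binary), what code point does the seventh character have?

U+B2EB7

Offset 0: leading byte 0xDF = 11011111 → 2-byte char #1 = DF BD.
Offset 2: leading byte 0xF2 = 11110010 → 4-byte char #2 = F2 84 86 A4.
Offset 6: leading byte 0xC3 = 11000011 → 2-byte char #3 = C3 8F.
Offset 8: leading byte 0xF3 = 11110011 → 4-byte char #4 = F3 B2 AA A6.
Offset 12: leading byte 0xE3 = 11100011 → 3-byte char #5 = E3 83 B7.
Offset 15: leading byte 0xF0 = 11110000 → 4-byte char #6 = F0 93 87 A7.
Offset 19: leading byte 0xF2 = 11110010 → 4-byte char #7 = F2 B2 BA B7.
Leading byte 0xF2 = 11110010 matches 11110xxx → 4-byte sequence.
Byte 1: 0xF2 = 11110010, payload 010 (3 bits).
Byte 2: 0xB2 = 10110010 (10xxxxxx ✓), payload 110010.
Byte 3: 0xBA = 10111010 (10xxxxxx ✓), payload 111010.
Byte 4: 0xB7 = 10110111 (10xxxxxx ✓), payload 110111.
Concatenate: 010110010111010110111 = 0xB2EB7 (21 bits → U+B2EB7).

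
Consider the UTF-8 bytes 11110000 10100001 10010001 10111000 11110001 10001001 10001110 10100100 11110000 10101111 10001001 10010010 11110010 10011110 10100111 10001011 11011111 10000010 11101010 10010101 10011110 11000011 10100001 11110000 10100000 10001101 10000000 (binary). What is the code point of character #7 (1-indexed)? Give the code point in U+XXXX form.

Offset 0: leading byte 0xF0 = 11110000 → 4-byte char #1 = F0 A1 91 B8.
Offset 4: leading byte 0xF1 = 11110001 → 4-byte char #2 = F1 89 8E A4.
Offset 8: leading byte 0xF0 = 11110000 → 4-byte char #3 = F0 AF 89 92.
Offset 12: leading byte 0xF2 = 11110010 → 4-byte char #4 = F2 9E A7 8B.
Offset 16: leading byte 0xDF = 11011111 → 2-byte char #5 = DF 82.
Offset 18: leading byte 0xEA = 11101010 → 3-byte char #6 = EA 95 9E.
Offset 21: leading byte 0xC3 = 11000011 → 2-byte char #7 = C3 A1.
Leading byte 0xC3 = 11000011 matches 110xxxxx → 2-byte sequence.
Byte 1: 0xC3 = 11000011, payload 00011 (5 bits).
Byte 2: 0xA1 = 10100001 (10xxxxxx ✓), payload 100001.
Concatenate: 00011100001 = 0xE1 (11 bits → U+00E1).

U+00E1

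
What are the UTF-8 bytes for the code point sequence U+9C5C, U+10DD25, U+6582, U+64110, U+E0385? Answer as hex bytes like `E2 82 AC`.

E9 B1 9C F4 8D B4 A5 E6 96 82 F1 A4 84 90 F3 A0 8E 85

U+9C5C: 3-byte form → E9 B1 9C.
U+10DD25: 4-byte form → F4 8D B4 A5.
U+6582: 3-byte form → E6 96 82.
U+64110: 4-byte form → F1 A4 84 90.
U+E0385: 4-byte form → F3 A0 8E 85.
Concatenated (18 bytes): E9 B1 9C F4 8D B4 A5 E6 96 82 F1 A4 84 90 F3 A0 8E 85.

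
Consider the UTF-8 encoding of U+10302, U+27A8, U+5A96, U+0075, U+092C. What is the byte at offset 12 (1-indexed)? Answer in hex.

0xE0

1-indexed offset 12 is 0-indexed offset 11.
U+10302 → 4-byte form F0 90 8C 82 at offsets 0–3.
U+27A8 → 3-byte form E2 9E A8 at offsets 4–6.
U+5A96 → 3-byte form E5 AA 96 at offsets 7–9.
U+0075 → 1-byte form 75 at offsets 10–10.
U+092C → 3-byte form E0 A4 AC at offsets 11–13.
Offset 11 falls in char 5's range; it's byte 1 of E0 A4 AC = 0xE0.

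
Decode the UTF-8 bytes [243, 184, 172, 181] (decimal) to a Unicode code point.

U+F8B35

Leading byte 0xF3 = 11110011 matches 11110xxx → 4-byte sequence.
Byte 1: 0xF3 = 11110011, payload 011 (3 bits).
Byte 2: 0xB8 = 10111000 (10xxxxxx ✓), payload 111000.
Byte 3: 0xAC = 10101100 (10xxxxxx ✓), payload 101100.
Byte 4: 0xB5 = 10110101 (10xxxxxx ✓), payload 110101.
Concatenate: 011111000101100110101 = 0xF8B35 (21 bits → U+F8B35).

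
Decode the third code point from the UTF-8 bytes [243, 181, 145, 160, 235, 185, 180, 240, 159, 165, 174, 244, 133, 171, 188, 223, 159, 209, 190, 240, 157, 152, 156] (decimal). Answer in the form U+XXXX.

U+1F96E

Offset 0: leading byte 0xF3 = 11110011 → 4-byte char #1 = F3 B5 91 A0.
Offset 4: leading byte 0xEB = 11101011 → 3-byte char #2 = EB B9 B4.
Offset 7: leading byte 0xF0 = 11110000 → 4-byte char #3 = F0 9F A5 AE.
Leading byte 0xF0 = 11110000 matches 11110xxx → 4-byte sequence.
Byte 1: 0xF0 = 11110000, payload 000 (3 bits).
Byte 2: 0x9F = 10011111 (10xxxxxx ✓), payload 011111.
Byte 3: 0xA5 = 10100101 (10xxxxxx ✓), payload 100101.
Byte 4: 0xAE = 10101110 (10xxxxxx ✓), payload 101110.
Concatenate: 000011111100101101110 = 0x1F96E (21 bits → U+1F96E).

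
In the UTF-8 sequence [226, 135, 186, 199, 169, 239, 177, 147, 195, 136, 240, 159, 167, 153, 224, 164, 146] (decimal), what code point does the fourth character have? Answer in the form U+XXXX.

Offset 0: leading byte 0xE2 = 11100010 → 3-byte char #1 = E2 87 BA.
Offset 3: leading byte 0xC7 = 11000111 → 2-byte char #2 = C7 A9.
Offset 5: leading byte 0xEF = 11101111 → 3-byte char #3 = EF B1 93.
Offset 8: leading byte 0xC3 = 11000011 → 2-byte char #4 = C3 88.
Leading byte 0xC3 = 11000011 matches 110xxxxx → 2-byte sequence.
Byte 1: 0xC3 = 11000011, payload 00011 (5 bits).
Byte 2: 0x88 = 10001000 (10xxxxxx ✓), payload 001000.
Concatenate: 00011001000 = 0xC8 (11 bits → U+00C8).

U+00C8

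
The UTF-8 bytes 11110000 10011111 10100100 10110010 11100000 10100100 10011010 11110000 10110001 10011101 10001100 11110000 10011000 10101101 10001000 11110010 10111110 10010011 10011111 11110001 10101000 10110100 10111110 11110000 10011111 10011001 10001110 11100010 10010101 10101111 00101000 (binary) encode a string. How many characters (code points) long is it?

Byte at offset 0: 0xF0 = 11110000 → 4-byte char (#1). Advance 4.
Byte at offset 4: 0xE0 = 11100000 → 3-byte char (#2). Advance 3.
Byte at offset 7: 0xF0 = 11110000 → 4-byte char (#3). Advance 4.
Byte at offset 11: 0xF0 = 11110000 → 4-byte char (#4). Advance 4.
Byte at offset 15: 0xF2 = 11110010 → 4-byte char (#5). Advance 4.
Byte at offset 19: 0xF1 = 11110001 → 4-byte char (#6). Advance 4.
Byte at offset 23: 0xF0 = 11110000 → 4-byte char (#7). Advance 4.
Byte at offset 27: 0xE2 = 11100010 → 3-byte char (#8). Advance 3.
Byte at offset 30: 0x28 = 00101000 → 1-byte char (#9). Advance 1.
Reached end at offset 31 after 9 code points.

9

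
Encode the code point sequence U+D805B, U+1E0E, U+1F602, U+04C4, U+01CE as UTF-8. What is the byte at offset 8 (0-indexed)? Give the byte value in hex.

U+D805B → 4-byte form F3 98 81 9B at offsets 0–3.
U+1E0E → 3-byte form E1 B8 8E at offsets 4–6.
U+1F602 → 4-byte form F0 9F 98 82 at offsets 7–10.
Offset 8 falls in char 3's range; it's byte 2 of F0 9F 98 82 = 0x9F.

0x9F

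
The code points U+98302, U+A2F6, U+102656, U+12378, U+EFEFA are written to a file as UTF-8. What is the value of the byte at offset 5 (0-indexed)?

U+98302 → 4-byte form F2 98 8C 82 at offsets 0–3.
U+A2F6 → 3-byte form EA 8B B6 at offsets 4–6.
Offset 5 falls in char 2's range; it's byte 2 of EA 8B B6 = 0x8B.

0x8B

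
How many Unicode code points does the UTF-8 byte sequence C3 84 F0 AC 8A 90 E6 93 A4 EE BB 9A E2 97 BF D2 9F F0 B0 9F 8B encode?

7

Byte at offset 0: 0xC3 = 11000011 → 2-byte char (#1). Advance 2.
Byte at offset 2: 0xF0 = 11110000 → 4-byte char (#2). Advance 4.
Byte at offset 6: 0xE6 = 11100110 → 3-byte char (#3). Advance 3.
Byte at offset 9: 0xEE = 11101110 → 3-byte char (#4). Advance 3.
Byte at offset 12: 0xE2 = 11100010 → 3-byte char (#5). Advance 3.
Byte at offset 15: 0xD2 = 11010010 → 2-byte char (#6). Advance 2.
Byte at offset 17: 0xF0 = 11110000 → 4-byte char (#7). Advance 4.
Reached end at offset 21 after 7 code points.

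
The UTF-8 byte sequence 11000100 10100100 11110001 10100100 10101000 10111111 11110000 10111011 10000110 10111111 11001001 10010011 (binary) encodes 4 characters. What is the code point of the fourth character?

U+0253

Offset 0: leading byte 0xC4 = 11000100 → 2-byte char #1 = C4 A4.
Offset 2: leading byte 0xF1 = 11110001 → 4-byte char #2 = F1 A4 A8 BF.
Offset 6: leading byte 0xF0 = 11110000 → 4-byte char #3 = F0 BB 86 BF.
Offset 10: leading byte 0xC9 = 11001001 → 2-byte char #4 = C9 93.
Leading byte 0xC9 = 11001001 matches 110xxxxx → 2-byte sequence.
Byte 1: 0xC9 = 11001001, payload 01001 (5 bits).
Byte 2: 0x93 = 10010011 (10xxxxxx ✓), payload 010011.
Concatenate: 01001010011 = 0x253 (11 bits → U+0253).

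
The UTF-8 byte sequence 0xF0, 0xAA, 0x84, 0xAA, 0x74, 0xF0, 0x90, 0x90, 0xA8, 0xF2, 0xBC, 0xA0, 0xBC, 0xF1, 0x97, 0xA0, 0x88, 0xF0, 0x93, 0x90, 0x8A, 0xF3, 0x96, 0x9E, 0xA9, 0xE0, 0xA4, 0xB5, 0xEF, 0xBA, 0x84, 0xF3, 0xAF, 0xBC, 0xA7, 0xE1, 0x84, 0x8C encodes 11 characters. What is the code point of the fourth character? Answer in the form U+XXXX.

U+BC83C

Offset 0: leading byte 0xF0 = 11110000 → 4-byte char #1 = F0 AA 84 AA.
Offset 4: leading byte 0x74 = 01110100 → 1-byte char #2 = 74.
Offset 5: leading byte 0xF0 = 11110000 → 4-byte char #3 = F0 90 90 A8.
Offset 9: leading byte 0xF2 = 11110010 → 4-byte char #4 = F2 BC A0 BC.
Leading byte 0xF2 = 11110010 matches 11110xxx → 4-byte sequence.
Byte 1: 0xF2 = 11110010, payload 010 (3 bits).
Byte 2: 0xBC = 10111100 (10xxxxxx ✓), payload 111100.
Byte 3: 0xA0 = 10100000 (10xxxxxx ✓), payload 100000.
Byte 4: 0xBC = 10111100 (10xxxxxx ✓), payload 111100.
Concatenate: 010111100100000111100 = 0xBC83C (21 bits → U+BC83C).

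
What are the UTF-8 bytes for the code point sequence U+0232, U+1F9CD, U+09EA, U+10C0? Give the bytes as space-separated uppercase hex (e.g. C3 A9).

U+0232: 2-byte form → C8 B2.
U+1F9CD: 4-byte form → F0 9F A7 8D.
U+09EA: 3-byte form → E0 A7 AA.
U+10C0: 3-byte form → E1 83 80.
Concatenated (12 bytes): C8 B2 F0 9F A7 8D E0 A7 AA E1 83 80.

C8 B2 F0 9F A7 8D E0 A7 AA E1 83 80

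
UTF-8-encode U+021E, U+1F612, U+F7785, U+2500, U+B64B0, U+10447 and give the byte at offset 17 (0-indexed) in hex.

U+021E → 2-byte form C8 9E at offsets 0–1.
U+1F612 → 4-byte form F0 9F 98 92 at offsets 2–5.
U+F7785 → 4-byte form F3 B7 9E 85 at offsets 6–9.
U+2500 → 3-byte form E2 94 80 at offsets 10–12.
U+B64B0 → 4-byte form F2 B6 92 B0 at offsets 13–16.
U+10447 → 4-byte form F0 90 91 87 at offsets 17–20.
Offset 17 falls in char 6's range; it's byte 1 of F0 90 91 87 = 0xF0.

0xF0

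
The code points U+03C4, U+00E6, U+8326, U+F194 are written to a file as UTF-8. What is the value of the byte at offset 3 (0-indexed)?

U+03C4 → 2-byte form CF 84 at offsets 0–1.
U+00E6 → 2-byte form C3 A6 at offsets 2–3.
Offset 3 falls in char 2's range; it's byte 2 of C3 A6 = 0xA6.

0xA6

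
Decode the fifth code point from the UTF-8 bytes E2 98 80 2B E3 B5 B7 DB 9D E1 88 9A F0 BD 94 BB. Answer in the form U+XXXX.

Offset 0: leading byte 0xE2 = 11100010 → 3-byte char #1 = E2 98 80.
Offset 3: leading byte 0x2B = 00101011 → 1-byte char #2 = 2B.
Offset 4: leading byte 0xE3 = 11100011 → 3-byte char #3 = E3 B5 B7.
Offset 7: leading byte 0xDB = 11011011 → 2-byte char #4 = DB 9D.
Offset 9: leading byte 0xE1 = 11100001 → 3-byte char #5 = E1 88 9A.
Leading byte 0xE1 = 11100001 matches 1110xxxx → 3-byte sequence.
Byte 1: 0xE1 = 11100001, payload 0001 (4 bits).
Byte 2: 0x88 = 10001000 (10xxxxxx ✓), payload 001000.
Byte 3: 0x9A = 10011010 (10xxxxxx ✓), payload 011010.
Concatenate: 0001001000011010 = 0x121A (16 bits → U+121A).

U+121A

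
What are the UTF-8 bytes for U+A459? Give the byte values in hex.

U+A459 = 0xA459 = 42073 decimal. In range U+0800–U+FFFF → 3-byte form: 1110xxxx 10xxxxxx 10xxxxxx.
Binary (16 bits): 1010010001011001.
Split 4+6+6: 1010 | 010001 | 011001.
Byte 1: 11101010 = 0xEA.
Byte 2: 10010001 = 0x91.
Byte 3: 10011001 = 0x99.

EA 91 99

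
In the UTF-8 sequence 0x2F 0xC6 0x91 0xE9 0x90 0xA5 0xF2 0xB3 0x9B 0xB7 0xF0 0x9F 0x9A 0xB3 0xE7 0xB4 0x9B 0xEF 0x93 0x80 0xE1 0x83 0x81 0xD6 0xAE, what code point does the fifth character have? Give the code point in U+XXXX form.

U+1F6B3

Offset 0: leading byte 0x2F = 00101111 → 1-byte char #1 = 2F.
Offset 1: leading byte 0xC6 = 11000110 → 2-byte char #2 = C6 91.
Offset 3: leading byte 0xE9 = 11101001 → 3-byte char #3 = E9 90 A5.
Offset 6: leading byte 0xF2 = 11110010 → 4-byte char #4 = F2 B3 9B B7.
Offset 10: leading byte 0xF0 = 11110000 → 4-byte char #5 = F0 9F 9A B3.
Leading byte 0xF0 = 11110000 matches 11110xxx → 4-byte sequence.
Byte 1: 0xF0 = 11110000, payload 000 (3 bits).
Byte 2: 0x9F = 10011111 (10xxxxxx ✓), payload 011111.
Byte 3: 0x9A = 10011010 (10xxxxxx ✓), payload 011010.
Byte 4: 0xB3 = 10110011 (10xxxxxx ✓), payload 110011.
Concatenate: 000011111011010110011 = 0x1F6B3 (21 bits → U+1F6B3).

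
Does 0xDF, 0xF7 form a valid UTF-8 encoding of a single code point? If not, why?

invalid (non-continuation byte where continuation expected)

Leading byte 0xDF = 11011111 → 2-byte form.
Byte 2 is 0xF7 = 11110111, which is not 10xxxxxx — expected a continuation byte.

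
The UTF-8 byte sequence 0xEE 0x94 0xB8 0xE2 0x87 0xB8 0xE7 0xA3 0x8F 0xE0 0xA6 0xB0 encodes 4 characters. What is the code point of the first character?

Offset 0: leading byte 0xEE = 11101110 → 3-byte char #1 = EE 94 B8.
Leading byte 0xEE = 11101110 matches 1110xxxx → 3-byte sequence.
Byte 1: 0xEE = 11101110, payload 1110 (4 bits).
Byte 2: 0x94 = 10010100 (10xxxxxx ✓), payload 010100.
Byte 3: 0xB8 = 10111000 (10xxxxxx ✓), payload 111000.
Concatenate: 1110010100111000 = 0xE538 (16 bits → U+E538).

U+E538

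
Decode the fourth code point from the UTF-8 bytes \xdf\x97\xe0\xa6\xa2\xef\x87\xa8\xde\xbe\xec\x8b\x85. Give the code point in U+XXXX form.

U+07BE

Offset 0: leading byte 0xDF = 11011111 → 2-byte char #1 = DF 97.
Offset 2: leading byte 0xE0 = 11100000 → 3-byte char #2 = E0 A6 A2.
Offset 5: leading byte 0xEF = 11101111 → 3-byte char #3 = EF 87 A8.
Offset 8: leading byte 0xDE = 11011110 → 2-byte char #4 = DE BE.
Leading byte 0xDE = 11011110 matches 110xxxxx → 2-byte sequence.
Byte 1: 0xDE = 11011110, payload 11110 (5 bits).
Byte 2: 0xBE = 10111110 (10xxxxxx ✓), payload 111110.
Concatenate: 11110111110 = 0x7BE (11 bits → U+07BE).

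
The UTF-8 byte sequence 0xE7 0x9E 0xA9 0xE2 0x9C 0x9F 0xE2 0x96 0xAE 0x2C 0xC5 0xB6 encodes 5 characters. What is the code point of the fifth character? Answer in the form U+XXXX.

U+0176

Offset 0: leading byte 0xE7 = 11100111 → 3-byte char #1 = E7 9E A9.
Offset 3: leading byte 0xE2 = 11100010 → 3-byte char #2 = E2 9C 9F.
Offset 6: leading byte 0xE2 = 11100010 → 3-byte char #3 = E2 96 AE.
Offset 9: leading byte 0x2C = 00101100 → 1-byte char #4 = 2C.
Offset 10: leading byte 0xC5 = 11000101 → 2-byte char #5 = C5 B6.
Leading byte 0xC5 = 11000101 matches 110xxxxx → 2-byte sequence.
Byte 1: 0xC5 = 11000101, payload 00101 (5 bits).
Byte 2: 0xB6 = 10110110 (10xxxxxx ✓), payload 110110.
Concatenate: 00101110110 = 0x176 (11 bits → U+0176).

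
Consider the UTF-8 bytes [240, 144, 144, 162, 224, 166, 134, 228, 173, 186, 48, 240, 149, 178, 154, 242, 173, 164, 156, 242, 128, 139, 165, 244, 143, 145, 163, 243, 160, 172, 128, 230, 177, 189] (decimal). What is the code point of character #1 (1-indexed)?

U+10422

Offset 0: leading byte 0xF0 = 11110000 → 4-byte char #1 = F0 90 90 A2.
Leading byte 0xF0 = 11110000 matches 11110xxx → 4-byte sequence.
Byte 1: 0xF0 = 11110000, payload 000 (3 bits).
Byte 2: 0x90 = 10010000 (10xxxxxx ✓), payload 010000.
Byte 3: 0x90 = 10010000 (10xxxxxx ✓), payload 010000.
Byte 4: 0xA2 = 10100010 (10xxxxxx ✓), payload 100010.
Concatenate: 000010000010000100010 = 0x10422 (21 bits → U+10422).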